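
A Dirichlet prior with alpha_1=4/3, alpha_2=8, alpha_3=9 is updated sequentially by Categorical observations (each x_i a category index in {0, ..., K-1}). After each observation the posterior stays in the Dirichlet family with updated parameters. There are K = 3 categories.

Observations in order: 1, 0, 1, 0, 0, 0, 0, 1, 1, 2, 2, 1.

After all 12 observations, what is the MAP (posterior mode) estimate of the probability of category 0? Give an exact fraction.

obs 1: x=1 → posterior Dirichlet(4/3, 9, 9)
obs 2: x=0 → posterior Dirichlet(7/3, 9, 9)
obs 3: x=1 → posterior Dirichlet(7/3, 10, 9)
obs 4: x=0 → posterior Dirichlet(10/3, 10, 9)
obs 5: x=0 → posterior Dirichlet(13/3, 10, 9)
obs 6: x=0 → posterior Dirichlet(16/3, 10, 9)
obs 7: x=0 → posterior Dirichlet(19/3, 10, 9)
obs 8: x=1 → posterior Dirichlet(19/3, 11, 9)
obs 9: x=1 → posterior Dirichlet(19/3, 12, 9)
obs 10: x=2 → posterior Dirichlet(19/3, 12, 10)
obs 11: x=2 → posterior Dirichlet(19/3, 12, 11)
obs 12: x=1 → posterior Dirichlet(19/3, 13, 11)

8/41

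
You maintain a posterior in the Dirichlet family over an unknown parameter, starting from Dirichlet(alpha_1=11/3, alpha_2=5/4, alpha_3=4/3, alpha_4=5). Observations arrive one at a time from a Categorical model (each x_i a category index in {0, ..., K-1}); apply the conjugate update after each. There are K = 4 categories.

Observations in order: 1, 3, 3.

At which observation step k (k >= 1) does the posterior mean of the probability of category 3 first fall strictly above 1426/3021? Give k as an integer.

k = 3

obs 1: x=1 → posterior Dirichlet(11/3, 9/4, 4/3, 5)
obs 2: x=3 → posterior Dirichlet(11/3, 9/4, 4/3, 6)
obs 3: x=3 → posterior Dirichlet(11/3, 9/4, 4/3, 7)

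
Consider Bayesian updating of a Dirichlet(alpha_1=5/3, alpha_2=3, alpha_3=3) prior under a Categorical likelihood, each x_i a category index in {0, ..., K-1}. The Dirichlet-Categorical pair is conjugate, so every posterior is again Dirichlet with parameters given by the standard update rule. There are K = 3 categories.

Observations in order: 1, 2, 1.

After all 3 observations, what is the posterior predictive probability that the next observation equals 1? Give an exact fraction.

obs 1: x=1 → posterior Dirichlet(5/3, 4, 3)
obs 2: x=2 → posterior Dirichlet(5/3, 4, 4)
obs 3: x=1 → posterior Dirichlet(5/3, 5, 4)

15/32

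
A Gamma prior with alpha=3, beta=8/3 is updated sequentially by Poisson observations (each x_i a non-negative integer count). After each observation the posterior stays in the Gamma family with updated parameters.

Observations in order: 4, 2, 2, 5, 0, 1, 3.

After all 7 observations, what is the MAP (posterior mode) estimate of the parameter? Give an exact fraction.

obs 1: x=4 → posterior Gamma(7, 11/3)
obs 2: x=2 → posterior Gamma(9, 14/3)
obs 3: x=2 → posterior Gamma(11, 17/3)
obs 4: x=5 → posterior Gamma(16, 20/3)
obs 5: x=0 → posterior Gamma(16, 23/3)
obs 6: x=1 → posterior Gamma(17, 26/3)
obs 7: x=3 → posterior Gamma(20, 29/3)

57/29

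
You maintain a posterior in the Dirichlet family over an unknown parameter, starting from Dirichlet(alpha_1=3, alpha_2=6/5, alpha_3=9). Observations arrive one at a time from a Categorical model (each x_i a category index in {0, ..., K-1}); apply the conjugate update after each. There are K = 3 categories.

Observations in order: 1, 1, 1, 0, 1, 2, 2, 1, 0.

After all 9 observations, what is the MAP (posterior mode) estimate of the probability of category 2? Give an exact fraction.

25/48

obs 1: x=1 → posterior Dirichlet(3, 11/5, 9)
obs 2: x=1 → posterior Dirichlet(3, 16/5, 9)
obs 3: x=1 → posterior Dirichlet(3, 21/5, 9)
obs 4: x=0 → posterior Dirichlet(4, 21/5, 9)
obs 5: x=1 → posterior Dirichlet(4, 26/5, 9)
obs 6: x=2 → posterior Dirichlet(4, 26/5, 10)
obs 7: x=2 → posterior Dirichlet(4, 26/5, 11)
obs 8: x=1 → posterior Dirichlet(4, 31/5, 11)
obs 9: x=0 → posterior Dirichlet(5, 31/5, 11)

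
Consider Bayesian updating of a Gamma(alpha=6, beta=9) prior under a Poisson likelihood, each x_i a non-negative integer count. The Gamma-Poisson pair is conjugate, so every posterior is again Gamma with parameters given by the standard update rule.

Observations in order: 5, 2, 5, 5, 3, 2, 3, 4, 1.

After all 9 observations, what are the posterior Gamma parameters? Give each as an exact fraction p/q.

alpha=36, beta=18

obs 1: x=5 → posterior Gamma(11, 10)
obs 2: x=2 → posterior Gamma(13, 11)
obs 3: x=5 → posterior Gamma(18, 12)
obs 4: x=5 → posterior Gamma(23, 13)
obs 5: x=3 → posterior Gamma(26, 14)
obs 6: x=2 → posterior Gamma(28, 15)
obs 7: x=3 → posterior Gamma(31, 16)
obs 8: x=4 → posterior Gamma(35, 17)
obs 9: x=1 → posterior Gamma(36, 18)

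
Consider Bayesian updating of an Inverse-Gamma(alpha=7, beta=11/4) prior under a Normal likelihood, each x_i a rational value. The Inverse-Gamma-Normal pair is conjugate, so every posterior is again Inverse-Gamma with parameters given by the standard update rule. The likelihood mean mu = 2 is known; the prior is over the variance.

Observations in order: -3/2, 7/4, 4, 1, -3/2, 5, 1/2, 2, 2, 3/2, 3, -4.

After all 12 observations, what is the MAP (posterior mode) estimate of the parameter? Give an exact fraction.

obs 1: x=-3/2 → posterior Inverse-Gamma(15/2, 71/8)
obs 2: x=7/4 → posterior Inverse-Gamma(8, 285/32)
obs 3: x=4 → posterior Inverse-Gamma(17/2, 349/32)
obs 4: x=1 → posterior Inverse-Gamma(9, 365/32)
obs 5: x=-3/2 → posterior Inverse-Gamma(19/2, 561/32)
obs 6: x=5 → posterior Inverse-Gamma(10, 705/32)
obs 7: x=1/2 → posterior Inverse-Gamma(21/2, 741/32)
obs 8: x=2 → posterior Inverse-Gamma(11, 741/32)
obs 9: x=2 → posterior Inverse-Gamma(23/2, 741/32)
obs 10: x=3/2 → posterior Inverse-Gamma(12, 745/32)
obs 11: x=3 → posterior Inverse-Gamma(25/2, 761/32)
obs 12: x=-4 → posterior Inverse-Gamma(13, 1337/32)

191/64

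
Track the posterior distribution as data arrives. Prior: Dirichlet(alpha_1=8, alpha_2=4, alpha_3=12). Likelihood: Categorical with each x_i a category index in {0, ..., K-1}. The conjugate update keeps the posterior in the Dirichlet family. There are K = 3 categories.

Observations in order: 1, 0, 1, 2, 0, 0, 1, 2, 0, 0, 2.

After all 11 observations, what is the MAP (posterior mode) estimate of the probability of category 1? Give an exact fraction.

3/16

obs 1: x=1 → posterior Dirichlet(8, 5, 12)
obs 2: x=0 → posterior Dirichlet(9, 5, 12)
obs 3: x=1 → posterior Dirichlet(9, 6, 12)
obs 4: x=2 → posterior Dirichlet(9, 6, 13)
obs 5: x=0 → posterior Dirichlet(10, 6, 13)
obs 6: x=0 → posterior Dirichlet(11, 6, 13)
obs 7: x=1 → posterior Dirichlet(11, 7, 13)
obs 8: x=2 → posterior Dirichlet(11, 7, 14)
obs 9: x=0 → posterior Dirichlet(12, 7, 14)
obs 10: x=0 → posterior Dirichlet(13, 7, 14)
obs 11: x=2 → posterior Dirichlet(13, 7, 15)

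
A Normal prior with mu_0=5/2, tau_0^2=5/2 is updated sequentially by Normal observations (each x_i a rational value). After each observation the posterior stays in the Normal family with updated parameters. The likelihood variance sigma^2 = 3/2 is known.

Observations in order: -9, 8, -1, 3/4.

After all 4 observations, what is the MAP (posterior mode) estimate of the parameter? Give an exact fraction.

obs 1: x=-9 → posterior Normal(-75/16, 15/16)
obs 2: x=8 → posterior Normal(5/26, 15/26)
obs 3: x=-1 → posterior Normal(-5/36, 5/12)
obs 4: x=3/4 → posterior Normal(5/92, 15/46)

5/92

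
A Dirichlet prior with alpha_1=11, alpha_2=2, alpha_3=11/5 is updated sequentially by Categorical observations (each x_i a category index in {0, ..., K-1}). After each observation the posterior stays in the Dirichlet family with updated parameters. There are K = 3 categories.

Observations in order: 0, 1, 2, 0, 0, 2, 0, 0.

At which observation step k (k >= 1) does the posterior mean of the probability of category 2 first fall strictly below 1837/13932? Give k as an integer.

obs 1: x=0 → posterior Dirichlet(12, 2, 11/5)
obs 2: x=1 → posterior Dirichlet(12, 3, 11/5)
obs 3: x=2 → posterior Dirichlet(12, 3, 16/5)
obs 4: x=0 → posterior Dirichlet(13, 3, 16/5)
obs 5: x=0 → posterior Dirichlet(14, 3, 16/5)
obs 6: x=2 → posterior Dirichlet(14, 3, 21/5)
obs 7: x=0 → posterior Dirichlet(15, 3, 21/5)
obs 8: x=0 → posterior Dirichlet(16, 3, 21/5)

k = 2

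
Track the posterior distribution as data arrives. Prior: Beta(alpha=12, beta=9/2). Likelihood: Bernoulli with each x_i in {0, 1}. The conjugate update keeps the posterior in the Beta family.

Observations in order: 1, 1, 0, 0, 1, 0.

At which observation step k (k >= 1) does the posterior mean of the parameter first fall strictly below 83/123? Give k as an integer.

k = 6

obs 1: x=1 → posterior Beta(13, 9/2)
obs 2: x=1 → posterior Beta(14, 9/2)
obs 3: x=0 → posterior Beta(14, 11/2)
obs 4: x=0 → posterior Beta(14, 13/2)
obs 5: x=1 → posterior Beta(15, 13/2)
obs 6: x=0 → posterior Beta(15, 15/2)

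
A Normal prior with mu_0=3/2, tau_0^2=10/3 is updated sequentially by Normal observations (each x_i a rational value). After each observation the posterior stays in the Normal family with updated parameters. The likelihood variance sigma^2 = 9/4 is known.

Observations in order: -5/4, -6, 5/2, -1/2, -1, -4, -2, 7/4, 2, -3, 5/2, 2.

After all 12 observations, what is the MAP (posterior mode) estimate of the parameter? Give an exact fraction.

obs 1: x=-5/4 → posterior Normal(-19/134, 90/67)
obs 2: x=-6 → posterior Normal(-499/214, 90/107)
obs 3: x=5/2 → posterior Normal(-299/294, 30/49)
obs 4: x=-1/2 → posterior Normal(-339/374, 90/187)
obs 5: x=-1 → posterior Normal(-419/454, 90/227)
obs 6: x=-4 → posterior Normal(-739/534, 30/89)
obs 7: x=-2 → posterior Normal(-899/614, 90/307)
obs 8: x=7/4 → posterior Normal(-759/694, 90/347)
obs 9: x=2 → posterior Normal(-599/774, 10/43)
obs 10: x=-3 → posterior Normal(-839/854, 90/427)
obs 11: x=5/2 → posterior Normal(-639/934, 90/467)
obs 12: x=2 → posterior Normal(-479/1014, 30/169)

-479/1014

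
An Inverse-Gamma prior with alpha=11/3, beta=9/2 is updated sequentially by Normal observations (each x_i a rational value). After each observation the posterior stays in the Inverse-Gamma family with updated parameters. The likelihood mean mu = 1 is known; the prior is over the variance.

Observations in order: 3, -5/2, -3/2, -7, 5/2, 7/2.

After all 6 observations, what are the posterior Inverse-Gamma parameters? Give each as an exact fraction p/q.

obs 1: x=3 → posterior Inverse-Gamma(25/6, 13/2)
obs 2: x=-5/2 → posterior Inverse-Gamma(14/3, 101/8)
obs 3: x=-3/2 → posterior Inverse-Gamma(31/6, 63/4)
obs 4: x=-7 → posterior Inverse-Gamma(17/3, 191/4)
obs 5: x=5/2 → posterior Inverse-Gamma(37/6, 391/8)
obs 6: x=7/2 → posterior Inverse-Gamma(20/3, 52)

alpha=20/3, beta=52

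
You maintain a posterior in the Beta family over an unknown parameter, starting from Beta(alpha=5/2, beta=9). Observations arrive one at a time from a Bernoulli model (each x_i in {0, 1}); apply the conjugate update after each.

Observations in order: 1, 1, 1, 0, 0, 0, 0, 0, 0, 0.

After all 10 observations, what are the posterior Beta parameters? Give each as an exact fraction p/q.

alpha=11/2, beta=16

obs 1: x=1 → posterior Beta(7/2, 9)
obs 2: x=1 → posterior Beta(9/2, 9)
obs 3: x=1 → posterior Beta(11/2, 9)
obs 4: x=0 → posterior Beta(11/2, 10)
obs 5: x=0 → posterior Beta(11/2, 11)
obs 6: x=0 → posterior Beta(11/2, 12)
obs 7: x=0 → posterior Beta(11/2, 13)
obs 8: x=0 → posterior Beta(11/2, 14)
obs 9: x=0 → posterior Beta(11/2, 15)
obs 10: x=0 → posterior Beta(11/2, 16)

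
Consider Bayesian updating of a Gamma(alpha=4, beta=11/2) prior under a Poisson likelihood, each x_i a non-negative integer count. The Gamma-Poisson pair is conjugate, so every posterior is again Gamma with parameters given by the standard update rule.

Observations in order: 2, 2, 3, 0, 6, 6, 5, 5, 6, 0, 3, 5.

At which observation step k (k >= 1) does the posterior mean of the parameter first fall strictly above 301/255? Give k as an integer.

k = 3

obs 1: x=2 → posterior Gamma(6, 13/2)
obs 2: x=2 → posterior Gamma(8, 15/2)
obs 3: x=3 → posterior Gamma(11, 17/2)
obs 4: x=0 → posterior Gamma(11, 19/2)
obs 5: x=6 → posterior Gamma(17, 21/2)
obs 6: x=6 → posterior Gamma(23, 23/2)
obs 7: x=5 → posterior Gamma(28, 25/2)
obs 8: x=5 → posterior Gamma(33, 27/2)
obs 9: x=6 → posterior Gamma(39, 29/2)
obs 10: x=0 → posterior Gamma(39, 31/2)
obs 11: x=3 → posterior Gamma(42, 33/2)
obs 12: x=5 → posterior Gamma(47, 35/2)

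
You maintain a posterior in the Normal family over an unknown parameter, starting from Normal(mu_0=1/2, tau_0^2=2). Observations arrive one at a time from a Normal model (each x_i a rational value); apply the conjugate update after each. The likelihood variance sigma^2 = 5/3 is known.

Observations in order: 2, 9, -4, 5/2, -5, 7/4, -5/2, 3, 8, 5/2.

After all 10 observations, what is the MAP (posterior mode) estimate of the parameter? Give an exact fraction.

106/65

obs 1: x=2 → posterior Normal(29/22, 10/11)
obs 2: x=9 → posterior Normal(137/34, 10/17)
obs 3: x=-4 → posterior Normal(89/46, 10/23)
obs 4: x=5/2 → posterior Normal(119/58, 10/29)
obs 5: x=-5 → posterior Normal(59/70, 2/7)
obs 6: x=7/4 → posterior Normal(40/41, 10/41)
obs 7: x=-5/2 → posterior Normal(25/47, 10/47)
obs 8: x=3 → posterior Normal(43/53, 10/53)
obs 9: x=8 → posterior Normal(91/59, 10/59)
obs 10: x=5/2 → posterior Normal(106/65, 2/13)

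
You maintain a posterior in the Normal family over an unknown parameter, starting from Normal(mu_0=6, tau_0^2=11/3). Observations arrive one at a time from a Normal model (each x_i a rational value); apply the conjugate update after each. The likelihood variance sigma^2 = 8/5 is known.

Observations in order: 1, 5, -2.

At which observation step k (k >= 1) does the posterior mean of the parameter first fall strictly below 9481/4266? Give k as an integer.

obs 1: x=1 → posterior Normal(199/79, 88/79)
obs 2: x=5 → posterior Normal(237/67, 44/67)
obs 3: x=-2 → posterior Normal(52/27, 88/189)

k = 3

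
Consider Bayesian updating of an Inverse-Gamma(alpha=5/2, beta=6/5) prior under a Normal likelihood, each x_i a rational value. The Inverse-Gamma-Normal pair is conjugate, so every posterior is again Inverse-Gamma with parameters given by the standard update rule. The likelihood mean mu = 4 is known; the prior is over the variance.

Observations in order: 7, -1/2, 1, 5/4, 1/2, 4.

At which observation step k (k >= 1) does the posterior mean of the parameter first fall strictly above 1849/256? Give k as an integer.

obs 1: x=7 → posterior Inverse-Gamma(3, 57/10)
obs 2: x=-1/2 → posterior Inverse-Gamma(7/2, 633/40)
obs 3: x=1 → posterior Inverse-Gamma(4, 813/40)
obs 4: x=5/4 → posterior Inverse-Gamma(9/2, 3857/160)
obs 5: x=1/2 → posterior Inverse-Gamma(5, 4837/160)
obs 6: x=4 → posterior Inverse-Gamma(11/2, 4837/160)

k = 5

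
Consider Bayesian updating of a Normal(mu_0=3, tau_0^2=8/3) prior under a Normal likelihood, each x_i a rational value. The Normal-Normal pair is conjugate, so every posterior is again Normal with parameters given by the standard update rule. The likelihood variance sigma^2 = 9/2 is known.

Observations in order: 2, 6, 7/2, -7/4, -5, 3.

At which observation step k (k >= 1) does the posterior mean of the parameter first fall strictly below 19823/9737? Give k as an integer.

obs 1: x=2 → posterior Normal(113/43, 72/43)
obs 2: x=6 → posterior Normal(209/59, 72/59)
obs 3: x=7/2 → posterior Normal(53/15, 24/25)
obs 4: x=-7/4 → posterior Normal(237/91, 72/91)
obs 5: x=-5 → posterior Normal(157/107, 72/107)
obs 6: x=3 → posterior Normal(5/3, 24/41)

k = 5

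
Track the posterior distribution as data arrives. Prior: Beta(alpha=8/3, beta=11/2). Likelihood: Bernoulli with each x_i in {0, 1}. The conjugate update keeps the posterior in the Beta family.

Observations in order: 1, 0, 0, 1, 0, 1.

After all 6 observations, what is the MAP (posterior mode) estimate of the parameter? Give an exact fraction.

obs 1: x=1 → posterior Beta(11/3, 11/2)
obs 2: x=0 → posterior Beta(11/3, 13/2)
obs 3: x=0 → posterior Beta(11/3, 15/2)
obs 4: x=1 → posterior Beta(14/3, 15/2)
obs 5: x=0 → posterior Beta(14/3, 17/2)
obs 6: x=1 → posterior Beta(17/3, 17/2)

28/73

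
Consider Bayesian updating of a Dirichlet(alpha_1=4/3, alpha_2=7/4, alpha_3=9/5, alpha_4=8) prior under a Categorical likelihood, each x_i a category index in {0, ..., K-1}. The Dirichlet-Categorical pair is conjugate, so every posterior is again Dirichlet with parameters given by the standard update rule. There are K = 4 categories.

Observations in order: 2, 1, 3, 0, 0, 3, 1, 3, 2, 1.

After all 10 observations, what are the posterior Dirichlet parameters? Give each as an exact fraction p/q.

alpha_1=10/3, alpha_2=19/4, alpha_3=19/5, alpha_4=11

obs 1: x=2 → posterior Dirichlet(4/3, 7/4, 14/5, 8)
obs 2: x=1 → posterior Dirichlet(4/3, 11/4, 14/5, 8)
obs 3: x=3 → posterior Dirichlet(4/3, 11/4, 14/5, 9)
obs 4: x=0 → posterior Dirichlet(7/3, 11/4, 14/5, 9)
obs 5: x=0 → posterior Dirichlet(10/3, 11/4, 14/5, 9)
obs 6: x=3 → posterior Dirichlet(10/3, 11/4, 14/5, 10)
obs 7: x=1 → posterior Dirichlet(10/3, 15/4, 14/5, 10)
obs 8: x=3 → posterior Dirichlet(10/3, 15/4, 14/5, 11)
obs 9: x=2 → posterior Dirichlet(10/3, 15/4, 19/5, 11)
obs 10: x=1 → posterior Dirichlet(10/3, 19/4, 19/5, 11)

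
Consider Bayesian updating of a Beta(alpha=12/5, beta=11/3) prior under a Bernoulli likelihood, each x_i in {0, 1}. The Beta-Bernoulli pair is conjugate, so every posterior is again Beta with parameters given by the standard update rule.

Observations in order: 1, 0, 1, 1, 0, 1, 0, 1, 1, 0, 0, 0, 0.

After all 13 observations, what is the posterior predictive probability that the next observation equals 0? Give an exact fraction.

obs 1: x=1 → posterior Beta(17/5, 11/3)
obs 2: x=0 → posterior Beta(17/5, 14/3)
obs 3: x=1 → posterior Beta(22/5, 14/3)
obs 4: x=1 → posterior Beta(27/5, 14/3)
obs 5: x=0 → posterior Beta(27/5, 17/3)
obs 6: x=1 → posterior Beta(32/5, 17/3)
obs 7: x=0 → posterior Beta(32/5, 20/3)
obs 8: x=1 → posterior Beta(37/5, 20/3)
obs 9: x=1 → posterior Beta(42/5, 20/3)
obs 10: x=0 → posterior Beta(42/5, 23/3)
obs 11: x=0 → posterior Beta(42/5, 26/3)
obs 12: x=0 → posterior Beta(42/5, 29/3)
obs 13: x=0 → posterior Beta(42/5, 32/3)

80/143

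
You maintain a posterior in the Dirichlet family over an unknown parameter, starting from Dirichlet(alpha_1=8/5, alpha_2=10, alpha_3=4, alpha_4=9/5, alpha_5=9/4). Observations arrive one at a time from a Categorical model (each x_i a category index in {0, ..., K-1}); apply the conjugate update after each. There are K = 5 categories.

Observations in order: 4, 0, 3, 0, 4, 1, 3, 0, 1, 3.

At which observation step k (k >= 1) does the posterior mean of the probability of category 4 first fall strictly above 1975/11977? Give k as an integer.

obs 1: x=4 → posterior Dirichlet(8/5, 10, 4, 9/5, 13/4)
obs 2: x=0 → posterior Dirichlet(13/5, 10, 4, 9/5, 13/4)
obs 3: x=3 → posterior Dirichlet(13/5, 10, 4, 14/5, 13/4)
obs 4: x=0 → posterior Dirichlet(18/5, 10, 4, 14/5, 13/4)
obs 5: x=4 → posterior Dirichlet(18/5, 10, 4, 14/5, 17/4)
obs 6: x=1 → posterior Dirichlet(18/5, 11, 4, 14/5, 17/4)
obs 7: x=3 → posterior Dirichlet(18/5, 11, 4, 19/5, 17/4)
obs 8: x=0 → posterior Dirichlet(23/5, 11, 4, 19/5, 17/4)
obs 9: x=1 → posterior Dirichlet(23/5, 12, 4, 19/5, 17/4)
obs 10: x=3 → posterior Dirichlet(23/5, 12, 4, 24/5, 17/4)

k = 5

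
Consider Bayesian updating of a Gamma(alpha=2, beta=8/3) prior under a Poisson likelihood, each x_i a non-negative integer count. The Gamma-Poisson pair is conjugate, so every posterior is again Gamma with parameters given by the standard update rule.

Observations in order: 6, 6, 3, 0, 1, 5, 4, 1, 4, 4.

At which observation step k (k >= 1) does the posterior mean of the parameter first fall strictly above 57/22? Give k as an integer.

k = 2

obs 1: x=6 → posterior Gamma(8, 11/3)
obs 2: x=6 → posterior Gamma(14, 14/3)
obs 3: x=3 → posterior Gamma(17, 17/3)
obs 4: x=0 → posterior Gamma(17, 20/3)
obs 5: x=1 → posterior Gamma(18, 23/3)
obs 6: x=5 → posterior Gamma(23, 26/3)
obs 7: x=4 → posterior Gamma(27, 29/3)
obs 8: x=1 → posterior Gamma(28, 32/3)
obs 9: x=4 → posterior Gamma(32, 35/3)
obs 10: x=4 → posterior Gamma(36, 38/3)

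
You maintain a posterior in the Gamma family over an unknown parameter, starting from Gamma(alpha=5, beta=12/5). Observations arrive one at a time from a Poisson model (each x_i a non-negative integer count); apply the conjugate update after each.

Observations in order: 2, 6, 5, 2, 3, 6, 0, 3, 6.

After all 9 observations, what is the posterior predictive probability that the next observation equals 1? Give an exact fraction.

502305716683932787940559178664770599314246272633533199892638339928655/4001712600478766668664246614481464069395090738351558313512299369857024

obs 1: x=2 → posterior Gamma(7, 17/5)
obs 2: x=6 → posterior Gamma(13, 22/5)
obs 3: x=5 → posterior Gamma(18, 27/5)
obs 4: x=2 → posterior Gamma(20, 32/5)
obs 5: x=3 → posterior Gamma(23, 37/5)
obs 6: x=6 → posterior Gamma(29, 42/5)
obs 7: x=0 → posterior Gamma(29, 47/5)
obs 8: x=3 → posterior Gamma(32, 52/5)
obs 9: x=6 → posterior Gamma(38, 57/5)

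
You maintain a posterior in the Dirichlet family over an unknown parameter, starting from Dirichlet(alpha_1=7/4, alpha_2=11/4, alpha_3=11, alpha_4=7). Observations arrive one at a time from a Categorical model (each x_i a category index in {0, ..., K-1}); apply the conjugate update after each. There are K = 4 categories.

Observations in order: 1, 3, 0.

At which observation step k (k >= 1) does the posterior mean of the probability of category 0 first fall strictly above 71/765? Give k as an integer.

k = 3

obs 1: x=1 → posterior Dirichlet(7/4, 15/4, 11, 7)
obs 2: x=3 → posterior Dirichlet(7/4, 15/4, 11, 8)
obs 3: x=0 → posterior Dirichlet(11/4, 15/4, 11, 8)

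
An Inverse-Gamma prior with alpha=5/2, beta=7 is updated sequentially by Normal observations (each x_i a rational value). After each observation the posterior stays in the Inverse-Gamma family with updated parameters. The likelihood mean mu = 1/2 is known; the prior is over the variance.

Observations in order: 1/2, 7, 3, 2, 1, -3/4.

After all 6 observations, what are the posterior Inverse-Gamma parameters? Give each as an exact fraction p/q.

alpha=11/2, beta=1065/32

obs 1: x=1/2 → posterior Inverse-Gamma(3, 7)
obs 2: x=7 → posterior Inverse-Gamma(7/2, 225/8)
obs 3: x=3 → posterior Inverse-Gamma(4, 125/4)
obs 4: x=2 → posterior Inverse-Gamma(9/2, 259/8)
obs 5: x=1 → posterior Inverse-Gamma(5, 65/2)
obs 6: x=-3/4 → posterior Inverse-Gamma(11/2, 1065/32)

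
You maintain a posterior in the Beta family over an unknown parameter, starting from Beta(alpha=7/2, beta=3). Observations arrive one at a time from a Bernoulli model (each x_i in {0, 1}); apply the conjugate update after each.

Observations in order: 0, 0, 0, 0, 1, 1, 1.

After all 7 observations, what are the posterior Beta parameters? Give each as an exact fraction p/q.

obs 1: x=0 → posterior Beta(7/2, 4)
obs 2: x=0 → posterior Beta(7/2, 5)
obs 3: x=0 → posterior Beta(7/2, 6)
obs 4: x=0 → posterior Beta(7/2, 7)
obs 5: x=1 → posterior Beta(9/2, 7)
obs 6: x=1 → posterior Beta(11/2, 7)
obs 7: x=1 → posterior Beta(13/2, 7)

alpha=13/2, beta=7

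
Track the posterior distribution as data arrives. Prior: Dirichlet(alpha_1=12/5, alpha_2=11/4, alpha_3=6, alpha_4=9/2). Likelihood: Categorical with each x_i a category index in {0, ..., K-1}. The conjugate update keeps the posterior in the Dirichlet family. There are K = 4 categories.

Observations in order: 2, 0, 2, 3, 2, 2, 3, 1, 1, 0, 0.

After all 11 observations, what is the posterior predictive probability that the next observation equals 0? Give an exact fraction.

obs 1: x=2 → posterior Dirichlet(12/5, 11/4, 7, 9/2)
obs 2: x=0 → posterior Dirichlet(17/5, 11/4, 7, 9/2)
obs 3: x=2 → posterior Dirichlet(17/5, 11/4, 8, 9/2)
obs 4: x=3 → posterior Dirichlet(17/5, 11/4, 8, 11/2)
obs 5: x=2 → posterior Dirichlet(17/5, 11/4, 9, 11/2)
obs 6: x=2 → posterior Dirichlet(17/5, 11/4, 10, 11/2)
obs 7: x=3 → posterior Dirichlet(17/5, 11/4, 10, 13/2)
obs 8: x=1 → posterior Dirichlet(17/5, 15/4, 10, 13/2)
obs 9: x=1 → posterior Dirichlet(17/5, 19/4, 10, 13/2)
obs 10: x=0 → posterior Dirichlet(22/5, 19/4, 10, 13/2)
obs 11: x=0 → posterior Dirichlet(27/5, 19/4, 10, 13/2)

108/533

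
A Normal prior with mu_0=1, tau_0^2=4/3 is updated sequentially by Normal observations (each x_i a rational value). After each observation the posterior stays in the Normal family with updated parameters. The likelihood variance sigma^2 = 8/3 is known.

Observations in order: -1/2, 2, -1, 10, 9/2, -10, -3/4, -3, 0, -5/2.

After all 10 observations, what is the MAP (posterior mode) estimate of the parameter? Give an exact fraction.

obs 1: x=-1/2 → posterior Normal(1/2, 8/9)
obs 2: x=2 → posterior Normal(7/8, 2/3)
obs 3: x=-1 → posterior Normal(1/2, 8/15)
obs 4: x=10 → posterior Normal(25/12, 4/9)
obs 5: x=9/2 → posterior Normal(17/7, 8/21)
obs 6: x=-10 → posterior Normal(7/8, 1/3)
obs 7: x=-3/4 → posterior Normal(25/36, 8/27)
obs 8: x=-3 → posterior Normal(13/40, 4/15)
obs 9: x=0 → posterior Normal(13/44, 8/33)
obs 10: x=-5/2 → posterior Normal(1/16, 2/9)

1/16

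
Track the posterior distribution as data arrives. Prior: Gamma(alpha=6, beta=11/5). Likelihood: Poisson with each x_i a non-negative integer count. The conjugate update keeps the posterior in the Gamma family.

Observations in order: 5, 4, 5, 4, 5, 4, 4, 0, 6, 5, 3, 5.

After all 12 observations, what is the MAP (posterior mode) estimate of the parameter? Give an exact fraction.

obs 1: x=5 → posterior Gamma(11, 16/5)
obs 2: x=4 → posterior Gamma(15, 21/5)
obs 3: x=5 → posterior Gamma(20, 26/5)
obs 4: x=4 → posterior Gamma(24, 31/5)
obs 5: x=5 → posterior Gamma(29, 36/5)
obs 6: x=4 → posterior Gamma(33, 41/5)
obs 7: x=4 → posterior Gamma(37, 46/5)
obs 8: x=0 → posterior Gamma(37, 51/5)
obs 9: x=6 → posterior Gamma(43, 56/5)
obs 10: x=5 → posterior Gamma(48, 61/5)
obs 11: x=3 → posterior Gamma(51, 66/5)
obs 12: x=5 → posterior Gamma(56, 71/5)

275/71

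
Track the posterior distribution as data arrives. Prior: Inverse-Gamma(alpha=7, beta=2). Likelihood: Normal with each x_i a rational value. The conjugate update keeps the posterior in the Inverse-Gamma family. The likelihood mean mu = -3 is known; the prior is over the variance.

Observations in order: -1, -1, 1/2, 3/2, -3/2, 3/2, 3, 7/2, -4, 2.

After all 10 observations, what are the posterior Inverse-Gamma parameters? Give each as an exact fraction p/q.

obs 1: x=-1 → posterior Inverse-Gamma(15/2, 4)
obs 2: x=-1 → posterior Inverse-Gamma(8, 6)
obs 3: x=1/2 → posterior Inverse-Gamma(17/2, 97/8)
obs 4: x=3/2 → posterior Inverse-Gamma(9, 89/4)
obs 5: x=-3/2 → posterior Inverse-Gamma(19/2, 187/8)
obs 6: x=3/2 → posterior Inverse-Gamma(10, 67/2)
obs 7: x=3 → posterior Inverse-Gamma(21/2, 103/2)
obs 8: x=7/2 → posterior Inverse-Gamma(11, 581/8)
obs 9: x=-4 → posterior Inverse-Gamma(23/2, 585/8)
obs 10: x=2 → posterior Inverse-Gamma(12, 685/8)

alpha=12, beta=685/8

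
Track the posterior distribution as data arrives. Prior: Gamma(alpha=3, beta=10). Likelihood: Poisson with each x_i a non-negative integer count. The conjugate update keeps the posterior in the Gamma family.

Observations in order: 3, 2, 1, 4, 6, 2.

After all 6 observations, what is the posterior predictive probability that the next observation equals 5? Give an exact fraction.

obs 1: x=3 → posterior Gamma(6, 11)
obs 2: x=2 → posterior Gamma(8, 12)
obs 3: x=1 → posterior Gamma(9, 13)
obs 4: x=4 → posterior Gamma(13, 14)
obs 5: x=6 → posterior Gamma(19, 15)
obs 6: x=2 → posterior Gamma(21, 16)

1027683660738003968834226094080/98100666009922840441972689847969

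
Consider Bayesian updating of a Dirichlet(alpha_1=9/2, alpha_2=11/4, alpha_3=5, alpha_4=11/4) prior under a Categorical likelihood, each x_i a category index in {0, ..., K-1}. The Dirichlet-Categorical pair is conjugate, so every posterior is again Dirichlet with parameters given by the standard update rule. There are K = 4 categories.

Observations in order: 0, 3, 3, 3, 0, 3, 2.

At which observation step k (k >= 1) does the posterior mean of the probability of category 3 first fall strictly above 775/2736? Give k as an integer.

k = 4

obs 1: x=0 → posterior Dirichlet(11/2, 11/4, 5, 11/4)
obs 2: x=3 → posterior Dirichlet(11/2, 11/4, 5, 15/4)
obs 3: x=3 → posterior Dirichlet(11/2, 11/4, 5, 19/4)
obs 4: x=3 → posterior Dirichlet(11/2, 11/4, 5, 23/4)
obs 5: x=0 → posterior Dirichlet(13/2, 11/4, 5, 23/4)
obs 6: x=3 → posterior Dirichlet(13/2, 11/4, 5, 27/4)
obs 7: x=2 → posterior Dirichlet(13/2, 11/4, 6, 27/4)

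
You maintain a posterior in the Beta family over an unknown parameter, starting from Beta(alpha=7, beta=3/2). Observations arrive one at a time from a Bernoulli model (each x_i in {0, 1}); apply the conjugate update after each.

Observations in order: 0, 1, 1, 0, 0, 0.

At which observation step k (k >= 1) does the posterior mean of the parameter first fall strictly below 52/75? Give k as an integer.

k = 5

obs 1: x=0 → posterior Beta(7, 5/2)
obs 2: x=1 → posterior Beta(8, 5/2)
obs 3: x=1 → posterior Beta(9, 5/2)
obs 4: x=0 → posterior Beta(9, 7/2)
obs 5: x=0 → posterior Beta(9, 9/2)
obs 6: x=0 → posterior Beta(9, 11/2)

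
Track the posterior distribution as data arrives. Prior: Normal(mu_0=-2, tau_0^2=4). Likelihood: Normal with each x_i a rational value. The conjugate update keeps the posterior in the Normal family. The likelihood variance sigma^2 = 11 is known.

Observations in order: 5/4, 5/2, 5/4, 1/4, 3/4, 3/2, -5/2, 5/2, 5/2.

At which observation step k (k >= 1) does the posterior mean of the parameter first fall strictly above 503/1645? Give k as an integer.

k = 9

obs 1: x=5/4 → posterior Normal(-17/15, 44/15)
obs 2: x=5/2 → posterior Normal(-7/19, 44/19)
obs 3: x=5/4 → posterior Normal(-2/23, 44/23)
obs 4: x=1/4 → posterior Normal(-1/27, 44/27)
obs 5: x=3/4 → posterior Normal(2/31, 44/31)
obs 6: x=3/2 → posterior Normal(8/35, 44/35)
obs 7: x=-5/2 → posterior Normal(-2/39, 44/39)
obs 8: x=5/2 → posterior Normal(8/43, 44/43)
obs 9: x=5/2 → posterior Normal(18/47, 44/47)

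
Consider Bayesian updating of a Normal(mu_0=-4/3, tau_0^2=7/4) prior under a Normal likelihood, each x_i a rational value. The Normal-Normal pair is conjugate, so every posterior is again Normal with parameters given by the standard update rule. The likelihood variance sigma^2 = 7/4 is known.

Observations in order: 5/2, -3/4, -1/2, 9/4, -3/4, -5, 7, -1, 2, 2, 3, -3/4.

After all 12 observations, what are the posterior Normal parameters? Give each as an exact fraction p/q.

obs 1: x=5/2 → posterior Normal(7/12, 7/8)
obs 2: x=-3/4 → posterior Normal(5/36, 7/12)
obs 3: x=-1/2 → posterior Normal(-1/48, 7/16)
obs 4: x=9/4 → posterior Normal(13/30, 7/20)
obs 5: x=-3/4 → posterior Normal(17/72, 7/24)
obs 6: x=-5 → posterior Normal(-43/84, 1/4)
obs 7: x=7 → posterior Normal(41/96, 7/32)
obs 8: x=-1 → posterior Normal(29/108, 7/36)
obs 9: x=2 → posterior Normal(53/120, 7/40)
obs 10: x=2 → posterior Normal(7/12, 7/44)
obs 11: x=3 → posterior Normal(113/144, 7/48)
obs 12: x=-3/4 → posterior Normal(2/3, 7/52)

mu_0=2/3, tau_0^2=7/52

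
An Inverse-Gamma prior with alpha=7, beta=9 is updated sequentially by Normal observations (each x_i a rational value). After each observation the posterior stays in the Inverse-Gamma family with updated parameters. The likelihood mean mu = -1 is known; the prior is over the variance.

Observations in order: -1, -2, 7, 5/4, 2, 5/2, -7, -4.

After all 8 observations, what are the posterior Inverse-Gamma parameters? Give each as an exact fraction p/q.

obs 1: x=-1 → posterior Inverse-Gamma(15/2, 9)
obs 2: x=-2 → posterior Inverse-Gamma(8, 19/2)
obs 3: x=7 → posterior Inverse-Gamma(17/2, 83/2)
obs 4: x=5/4 → posterior Inverse-Gamma(9, 1409/32)
obs 5: x=2 → posterior Inverse-Gamma(19/2, 1553/32)
obs 6: x=5/2 → posterior Inverse-Gamma(10, 1749/32)
obs 7: x=-7 → posterior Inverse-Gamma(21/2, 2325/32)
obs 8: x=-4 → posterior Inverse-Gamma(11, 2469/32)

alpha=11, beta=2469/32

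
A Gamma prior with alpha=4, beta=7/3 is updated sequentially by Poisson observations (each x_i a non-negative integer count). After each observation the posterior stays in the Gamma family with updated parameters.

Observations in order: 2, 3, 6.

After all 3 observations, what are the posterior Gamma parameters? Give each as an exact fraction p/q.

alpha=15, beta=16/3

obs 1: x=2 → posterior Gamma(6, 10/3)
obs 2: x=3 → posterior Gamma(9, 13/3)
obs 3: x=6 → posterior Gamma(15, 16/3)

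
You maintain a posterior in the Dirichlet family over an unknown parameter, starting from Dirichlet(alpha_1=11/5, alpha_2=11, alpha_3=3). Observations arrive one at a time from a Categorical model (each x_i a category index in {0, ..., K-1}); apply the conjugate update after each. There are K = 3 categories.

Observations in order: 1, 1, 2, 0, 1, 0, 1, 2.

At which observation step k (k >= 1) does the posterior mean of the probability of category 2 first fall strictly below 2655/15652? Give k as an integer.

obs 1: x=1 → posterior Dirichlet(11/5, 12, 3)
obs 2: x=1 → posterior Dirichlet(11/5, 13, 3)
obs 3: x=2 → posterior Dirichlet(11/5, 13, 4)
obs 4: x=0 → posterior Dirichlet(16/5, 13, 4)
obs 5: x=1 → posterior Dirichlet(16/5, 14, 4)
obs 6: x=0 → posterior Dirichlet(21/5, 14, 4)
obs 7: x=1 → posterior Dirichlet(21/5, 15, 4)
obs 8: x=2 → posterior Dirichlet(21/5, 15, 5)

k = 2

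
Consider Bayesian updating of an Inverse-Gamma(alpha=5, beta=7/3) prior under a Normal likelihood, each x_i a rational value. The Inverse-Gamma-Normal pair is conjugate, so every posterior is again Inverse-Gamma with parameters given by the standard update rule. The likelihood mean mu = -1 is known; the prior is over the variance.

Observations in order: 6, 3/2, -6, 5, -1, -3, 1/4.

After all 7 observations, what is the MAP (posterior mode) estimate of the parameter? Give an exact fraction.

obs 1: x=6 → posterior Inverse-Gamma(11/2, 161/6)
obs 2: x=3/2 → posterior Inverse-Gamma(6, 719/24)
obs 3: x=-6 → posterior Inverse-Gamma(13/2, 1019/24)
obs 4: x=5 → posterior Inverse-Gamma(7, 1451/24)
obs 5: x=-1 → posterior Inverse-Gamma(15/2, 1451/24)
obs 6: x=-3 → posterior Inverse-Gamma(8, 1499/24)
obs 7: x=1/4 → posterior Inverse-Gamma(17/2, 6071/96)

6071/912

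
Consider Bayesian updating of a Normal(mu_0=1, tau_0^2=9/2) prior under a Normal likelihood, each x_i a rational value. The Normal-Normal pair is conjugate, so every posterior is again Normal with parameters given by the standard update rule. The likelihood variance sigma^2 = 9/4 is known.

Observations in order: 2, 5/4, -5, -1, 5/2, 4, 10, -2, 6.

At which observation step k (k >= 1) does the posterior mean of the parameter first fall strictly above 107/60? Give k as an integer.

k = 7

obs 1: x=2 → posterior Normal(5/3, 3/2)
obs 2: x=5/4 → posterior Normal(3/2, 9/10)
obs 3: x=-5 → posterior Normal(-5/14, 9/14)
obs 4: x=-1 → posterior Normal(-1/2, 1/2)
obs 5: x=5/2 → posterior Normal(1/22, 9/22)
obs 6: x=4 → posterior Normal(17/26, 9/26)
obs 7: x=10 → posterior Normal(19/10, 3/10)
obs 8: x=-2 → posterior Normal(49/34, 9/34)
obs 9: x=6 → posterior Normal(73/38, 9/38)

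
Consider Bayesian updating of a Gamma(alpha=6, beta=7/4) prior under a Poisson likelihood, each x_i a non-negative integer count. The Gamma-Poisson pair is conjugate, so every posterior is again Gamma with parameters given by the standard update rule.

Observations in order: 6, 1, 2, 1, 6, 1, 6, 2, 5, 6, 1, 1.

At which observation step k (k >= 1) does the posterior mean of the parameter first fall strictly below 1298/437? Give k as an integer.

k = 4

obs 1: x=6 → posterior Gamma(12, 11/4)
obs 2: x=1 → posterior Gamma(13, 15/4)
obs 3: x=2 → posterior Gamma(15, 19/4)
obs 4: x=1 → posterior Gamma(16, 23/4)
obs 5: x=6 → posterior Gamma(22, 27/4)
obs 6: x=1 → posterior Gamma(23, 31/4)
obs 7: x=6 → posterior Gamma(29, 35/4)
obs 8: x=2 → posterior Gamma(31, 39/4)
obs 9: x=5 → posterior Gamma(36, 43/4)
obs 10: x=6 → posterior Gamma(42, 47/4)
obs 11: x=1 → posterior Gamma(43, 51/4)
obs 12: x=1 → posterior Gamma(44, 55/4)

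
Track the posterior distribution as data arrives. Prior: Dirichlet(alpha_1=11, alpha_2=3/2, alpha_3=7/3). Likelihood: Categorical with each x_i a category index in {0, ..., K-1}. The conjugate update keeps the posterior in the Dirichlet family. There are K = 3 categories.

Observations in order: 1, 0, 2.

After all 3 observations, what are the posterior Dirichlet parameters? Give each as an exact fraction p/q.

alpha_1=12, alpha_2=5/2, alpha_3=10/3

obs 1: x=1 → posterior Dirichlet(11, 5/2, 7/3)
obs 2: x=0 → posterior Dirichlet(12, 5/2, 7/3)
obs 3: x=2 → posterior Dirichlet(12, 5/2, 10/3)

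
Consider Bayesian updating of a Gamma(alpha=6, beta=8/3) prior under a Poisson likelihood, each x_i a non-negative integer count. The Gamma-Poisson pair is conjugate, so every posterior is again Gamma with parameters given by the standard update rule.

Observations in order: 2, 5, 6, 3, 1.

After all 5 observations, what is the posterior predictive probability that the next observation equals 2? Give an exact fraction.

obs 1: x=2 → posterior Gamma(8, 11/3)
obs 2: x=5 → posterior Gamma(13, 14/3)
obs 3: x=6 → posterior Gamma(19, 17/3)
obs 4: x=3 → posterior Gamma(22, 20/3)
obs 5: x=1 → posterior Gamma(23, 23/3)

12966770627905553373334475437462107/59193457501991897219198791234617344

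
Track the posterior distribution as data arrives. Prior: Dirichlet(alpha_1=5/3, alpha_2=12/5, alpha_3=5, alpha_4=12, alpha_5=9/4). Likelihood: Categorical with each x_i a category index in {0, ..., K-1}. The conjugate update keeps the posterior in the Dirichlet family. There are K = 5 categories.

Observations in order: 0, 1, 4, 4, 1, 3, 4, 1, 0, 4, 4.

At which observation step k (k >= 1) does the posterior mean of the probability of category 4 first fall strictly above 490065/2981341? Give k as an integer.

k = 7

obs 1: x=0 → posterior Dirichlet(8/3, 12/5, 5, 12, 9/4)
obs 2: x=1 → posterior Dirichlet(8/3, 17/5, 5, 12, 9/4)
obs 3: x=4 → posterior Dirichlet(8/3, 17/5, 5, 12, 13/4)
obs 4: x=4 → posterior Dirichlet(8/3, 17/5, 5, 12, 17/4)
obs 5: x=1 → posterior Dirichlet(8/3, 22/5, 5, 12, 17/4)
obs 6: x=3 → posterior Dirichlet(8/3, 22/5, 5, 13, 17/4)
obs 7: x=4 → posterior Dirichlet(8/3, 22/5, 5, 13, 21/4)
obs 8: x=1 → posterior Dirichlet(8/3, 27/5, 5, 13, 21/4)
obs 9: x=0 → posterior Dirichlet(11/3, 27/5, 5, 13, 21/4)
obs 10: x=4 → posterior Dirichlet(11/3, 27/5, 5, 13, 25/4)
obs 11: x=4 → posterior Dirichlet(11/3, 27/5, 5, 13, 29/4)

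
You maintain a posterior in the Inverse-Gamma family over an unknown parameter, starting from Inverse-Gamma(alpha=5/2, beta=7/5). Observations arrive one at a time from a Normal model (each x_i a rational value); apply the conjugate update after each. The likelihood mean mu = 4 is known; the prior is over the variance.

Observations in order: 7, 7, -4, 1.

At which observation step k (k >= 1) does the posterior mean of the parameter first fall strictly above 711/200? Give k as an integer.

obs 1: x=7 → posterior Inverse-Gamma(3, 59/10)
obs 2: x=7 → posterior Inverse-Gamma(7/2, 52/5)
obs 3: x=-4 → posterior Inverse-Gamma(4, 212/5)
obs 4: x=1 → posterior Inverse-Gamma(9/2, 469/10)

k = 2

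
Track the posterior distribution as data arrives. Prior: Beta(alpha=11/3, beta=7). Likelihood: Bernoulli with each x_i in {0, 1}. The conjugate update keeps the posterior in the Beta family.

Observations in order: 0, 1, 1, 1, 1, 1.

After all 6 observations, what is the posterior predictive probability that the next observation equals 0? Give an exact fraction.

12/25

obs 1: x=0 → posterior Beta(11/3, 8)
obs 2: x=1 → posterior Beta(14/3, 8)
obs 3: x=1 → posterior Beta(17/3, 8)
obs 4: x=1 → posterior Beta(20/3, 8)
obs 5: x=1 → posterior Beta(23/3, 8)
obs 6: x=1 → posterior Beta(26/3, 8)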